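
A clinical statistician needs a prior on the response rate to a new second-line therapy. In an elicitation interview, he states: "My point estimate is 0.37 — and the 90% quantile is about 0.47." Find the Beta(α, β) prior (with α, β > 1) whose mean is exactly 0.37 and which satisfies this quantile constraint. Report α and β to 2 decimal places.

With mean 0.37 fixed, write α = 0.37s, β = 0.63s where s = α+β.
Need P(θ < 0.47) = 0.9 under Beta(0.37s, 0.63s). Normal approximation: (q−m)/√(m(1−m)/s) ≈ z_{0.9} = 1.28, so s ≈ 0.37·0.63·(1.28)²/(0.47−0.37)² = 38.3.
At s = 38.3: P(θ<0.47) ≈ 0.898. Adjusting to match 0.9 gives s ≈ 39.02.
So α = 0.37·39.02 ≈ 14.44, β = 0.63·39.02 ≈ 24.58.

α ≈ 14.44, β ≈ 24.58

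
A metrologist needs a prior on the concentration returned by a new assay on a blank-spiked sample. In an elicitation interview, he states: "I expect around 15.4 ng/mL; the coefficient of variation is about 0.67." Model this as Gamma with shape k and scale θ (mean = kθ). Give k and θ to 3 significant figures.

For Gamma(k, scale θ): mean = kθ, variance = kθ², so CV = 1/√k.
CV = 0.67, hence k = 1/CV² = 2.23.
Then θ = mean/k = 15.4/2.23 = 6.91.

k ≈ 2.23, θ ≈ 6.91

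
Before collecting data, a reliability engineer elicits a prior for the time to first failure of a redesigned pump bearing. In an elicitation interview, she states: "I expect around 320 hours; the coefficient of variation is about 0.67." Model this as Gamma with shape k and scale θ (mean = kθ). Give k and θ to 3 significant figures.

k ≈ 2.23, θ ≈ 144

For Gamma(k, scale θ): mean = kθ, variance = kθ², so CV = 1/√k.
CV = 0.67, hence k = 1/CV² = 2.23.
Then θ = mean/k = 320/2.23 = 144.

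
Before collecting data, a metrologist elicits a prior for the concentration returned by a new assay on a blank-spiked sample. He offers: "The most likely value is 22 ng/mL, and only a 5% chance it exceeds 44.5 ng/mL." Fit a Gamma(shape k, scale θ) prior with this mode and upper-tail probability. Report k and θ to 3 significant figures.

k ≈ 6.58, θ ≈ 3.94

Gamma(k,θ) with k>1 has mode (k−1)θ, so θ = 22/(k−1).
Need P(X < 44.5) = 0.95 with θ tied to k this way. Start at k = 2, θ = 22: P(X<44.5) ≈ 0.600.
Too low — raise k to concentrate. Iterating converges to k ≈ 6.58.
Then θ = 22/(6.58−1) ≈ 3.94.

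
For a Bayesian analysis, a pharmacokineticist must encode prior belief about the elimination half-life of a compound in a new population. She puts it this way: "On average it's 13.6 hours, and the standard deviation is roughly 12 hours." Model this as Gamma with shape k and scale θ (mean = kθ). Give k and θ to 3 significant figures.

For Gamma(k, scale θ): mean = kθ, variance = kθ², so CV = 1/√k.
CV = SD/mean = 12/13.6 = 0.8824, hence k = 1/CV² = 1.28.
Then θ = mean/k = 13.6/1.28 = 10.6.

k ≈ 1.28, θ ≈ 10.6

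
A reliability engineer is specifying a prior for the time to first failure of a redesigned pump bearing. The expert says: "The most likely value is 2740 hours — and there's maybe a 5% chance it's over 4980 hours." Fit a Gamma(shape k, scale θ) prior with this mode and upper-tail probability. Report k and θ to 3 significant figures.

Gamma(k,θ) with k>1 has mode (k−1)θ, so θ = 2740/(k−1).
Need P(X < 4980) = 0.95 with θ tied to k this way. Start at k = 2, θ = 2740: P(X<4980) ≈ 0.542.
Too low — raise k to concentrate. Iterating converges to k ≈ 8.8.
Then θ = 2740/(8.8−1) ≈ 351.

k ≈ 8.8, θ ≈ 351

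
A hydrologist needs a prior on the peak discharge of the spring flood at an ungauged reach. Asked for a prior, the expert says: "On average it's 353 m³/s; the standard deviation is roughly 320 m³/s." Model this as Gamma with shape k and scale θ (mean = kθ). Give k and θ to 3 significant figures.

k ≈ 1.22, θ ≈ 290

For Gamma(k, scale θ): mean = kθ, variance = kθ², so CV = 1/√k.
CV = SD/mean = 320/353 = 0.9065, hence k = 1/CV² = 1.22.
Then θ = mean/k = 353/1.22 = 290.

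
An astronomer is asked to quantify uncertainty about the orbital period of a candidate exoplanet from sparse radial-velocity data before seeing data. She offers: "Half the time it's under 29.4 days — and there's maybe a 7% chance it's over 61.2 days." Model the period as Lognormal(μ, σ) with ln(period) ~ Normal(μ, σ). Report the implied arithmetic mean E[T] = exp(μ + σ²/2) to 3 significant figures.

E[T] ≈ 33.3 days

If T ~ Lognormal(μ,σ) then ln T ~ Normal(μ,σ), so the p-quantile of ln T is μ + z_p·σ.
ln(29.4) = 3.381 and ln(61.2) = 4.114; z_{0.5} = 0, z_{0.93} = 1.476.
σ = (4.114 − 3.381)/(1.476 − (0)) = 0.497.
μ = 3.381 − (0)·0.497 = 3.381.
E[T] = exp(μ + σ²/2) = exp(3.381 + 0.1234) = 33.3 days.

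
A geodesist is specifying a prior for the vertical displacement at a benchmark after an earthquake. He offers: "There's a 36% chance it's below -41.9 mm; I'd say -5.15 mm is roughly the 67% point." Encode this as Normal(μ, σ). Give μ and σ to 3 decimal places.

μ = -25.400, σ = 46.031

The p-quantile of Normal(μ,σ) is μ + z_p·σ, with z_{0.36} = -0.3585 and z_{0.67} = 0.4399.
Eliminate σ: μ = (z₂·x₁ − z₁·x₂)/(z₂ − z₁) = (0.4399·-41.9 − (-0.3585)·-5.15)/0.7984 = -25.400.
Then σ = (x₂ − x₁)/(z₂ − z₁) = (-5.15 − -41.9)/0.7984 = 46.031.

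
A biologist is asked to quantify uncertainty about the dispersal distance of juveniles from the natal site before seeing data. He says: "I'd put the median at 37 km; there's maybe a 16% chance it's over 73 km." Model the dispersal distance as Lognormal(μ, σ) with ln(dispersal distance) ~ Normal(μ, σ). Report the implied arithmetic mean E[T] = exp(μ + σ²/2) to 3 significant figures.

If T ~ Lognormal(μ,σ) then ln T ~ Normal(μ,σ), so the p-quantile of ln T is μ + z_p·σ.
ln(37) = 3.611 and ln(73) = 4.29; z_{0.5} = 0, z_{0.84} = 0.9945.
σ = (4.29 − 3.611)/(0.9945 − (0)) = 0.683.
μ = 3.611 − (0)·0.683 = 3.611.
E[T] = exp(μ + σ²/2) = exp(3.611 + 0.2335) = 46.7 km.

E[T] ≈ 46.7 km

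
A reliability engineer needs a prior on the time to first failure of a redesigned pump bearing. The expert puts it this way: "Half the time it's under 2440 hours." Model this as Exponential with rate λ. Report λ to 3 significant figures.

λ ≈ 0.000284

Exponential median = ln 2 / λ, so λ = ln 2 / 2440.0 = 0.000284.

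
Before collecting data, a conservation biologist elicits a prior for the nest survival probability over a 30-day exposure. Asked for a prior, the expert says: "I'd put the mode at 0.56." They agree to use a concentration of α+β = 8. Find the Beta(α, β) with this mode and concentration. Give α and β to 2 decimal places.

α = 4.36, β = 3.64

For α,β > 1 the Beta mode is (α−1)/(α+β−2). With α+β = 8, the mode is (α−1)/6.
Set (α−1)/6 = 0.56 → α = 1 + 0.56·6 = 4.36.
β = 8 − α = 3.64.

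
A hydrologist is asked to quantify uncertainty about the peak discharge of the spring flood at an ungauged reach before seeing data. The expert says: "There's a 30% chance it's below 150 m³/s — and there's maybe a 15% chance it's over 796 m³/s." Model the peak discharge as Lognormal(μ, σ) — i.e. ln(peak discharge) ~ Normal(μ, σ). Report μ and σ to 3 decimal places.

μ ≈ 5.571, σ ≈ 1.069

If T ~ Lognormal(μ,σ) then ln T ~ Normal(μ,σ), so the p-quantile of ln T is μ + z_p·σ.
ln(150) = 5.011 and ln(796) = 6.68; z_{0.3} = -0.5244, z_{0.85} = 1.036.
σ = (6.68 − 5.011)/(1.036 − (-0.5244)) = 1.069.
μ = 5.011 − (-0.5244)·1.069 = 5.571.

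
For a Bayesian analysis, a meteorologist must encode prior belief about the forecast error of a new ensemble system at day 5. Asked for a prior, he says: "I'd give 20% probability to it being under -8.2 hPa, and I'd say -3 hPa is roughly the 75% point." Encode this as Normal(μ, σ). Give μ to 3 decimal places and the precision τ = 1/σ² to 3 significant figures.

The p-quantile of Normal(μ,σ) is μ + z_p·σ, with z_{0.2} = -0.8416 and z_{0.75} = 0.6745.
Eliminate σ: μ = (z₂·x₁ − z₁·x₂)/(z₂ − z₁) = (0.6745·-8.2 − (-0.8416)·-3)/1.516 = -5.313.
Then σ = (x₂ − x₁)/(z₂ − z₁) = (-3 − -8.2)/1.516 = 3.430.
Precision τ = 1/σ² = 1/3.43² = 0.085.

μ = -5.313, τ = 0.085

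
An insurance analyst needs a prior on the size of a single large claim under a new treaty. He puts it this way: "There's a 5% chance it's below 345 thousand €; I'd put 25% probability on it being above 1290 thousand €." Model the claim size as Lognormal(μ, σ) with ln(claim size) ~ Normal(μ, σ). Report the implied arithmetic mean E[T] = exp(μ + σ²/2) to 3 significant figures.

If T ~ Lognormal(μ,σ) then ln T ~ Normal(μ,σ), so the p-quantile of ln T is μ + z_p·σ.
ln(345) = 5.844 and ln(1290) = 7.162; z_{0.05} = -1.645, z_{0.75} = 0.6745.
σ = (7.162 − 5.844)/(0.6745 − (-1.645)) = 0.569.
μ = 5.844 − (-1.645)·0.569 = 6.779.
E[T] = exp(μ + σ²/2) = exp(6.779 + 0.1617) = 1030 thousand €.

E[T] ≈ 1030 thousand €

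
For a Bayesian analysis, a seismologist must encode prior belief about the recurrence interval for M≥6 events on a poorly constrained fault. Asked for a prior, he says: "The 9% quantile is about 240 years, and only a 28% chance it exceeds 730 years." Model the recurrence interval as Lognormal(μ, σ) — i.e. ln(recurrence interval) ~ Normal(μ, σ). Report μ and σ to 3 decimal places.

If T ~ Lognormal(μ,σ) then ln T ~ Normal(μ,σ), so the p-quantile of ln T is μ + z_p·σ.
ln(240) = 5.481 and ln(730) = 6.593; z_{0.09} = -1.341, z_{0.72} = 0.5828.
σ = (6.593 − 5.481)/(0.5828 − (-1.341)) = 0.578.
μ = 5.481 − (-1.341)·0.578 = 6.256.

μ ≈ 6.256, σ ≈ 0.578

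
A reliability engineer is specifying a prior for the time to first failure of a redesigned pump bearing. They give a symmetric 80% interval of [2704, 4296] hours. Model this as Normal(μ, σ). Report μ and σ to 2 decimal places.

A symmetric 80% interval runs μ ± z·σ with z = 1.282.
Half-width = 796, so σ = 796/1.282 = 621.12.
μ is the interval midpoint, 3500.00.

μ = 3500.00, σ = 621.12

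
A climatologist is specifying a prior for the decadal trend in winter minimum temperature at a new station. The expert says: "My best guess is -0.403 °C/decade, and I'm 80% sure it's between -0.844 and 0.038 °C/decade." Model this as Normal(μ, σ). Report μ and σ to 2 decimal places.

μ = -0.40, σ = 0.34

A symmetric 80% interval runs μ ± z·σ with z = 1.282.
Half-width = 0.441, so σ = 0.441/1.282 = 0.34.
μ is the stated best guess, -0.40.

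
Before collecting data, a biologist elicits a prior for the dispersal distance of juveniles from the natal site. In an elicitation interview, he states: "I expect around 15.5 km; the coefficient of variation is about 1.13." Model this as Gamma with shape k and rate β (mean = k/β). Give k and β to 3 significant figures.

k ≈ 0.783, β ≈ 0.0505

For Gamma(k, rate β): mean = k/β, variance = k/β², so CV = 1/√k.
CV = 1.13, hence k = 1/CV² = 0.783.
Then β = k/mean = 0.783/15.5 = 0.0505.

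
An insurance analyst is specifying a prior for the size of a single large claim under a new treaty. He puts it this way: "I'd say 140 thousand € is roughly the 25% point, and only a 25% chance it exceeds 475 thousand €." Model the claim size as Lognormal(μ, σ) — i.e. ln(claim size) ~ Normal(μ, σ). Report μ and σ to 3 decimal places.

If T ~ Lognormal(μ,σ) then ln T ~ Normal(μ,σ), so the p-quantile of ln T is μ + z_p·σ.
ln(140) = 4.942 and ln(475) = 6.163; z_{0.25} = -0.6745, z_{0.75} = 0.6745.
σ = (6.163 − 4.942)/(0.6745 − (-0.6745)) = 0.906.
μ = 4.942 − (-0.6745)·0.906 = 5.552.

μ ≈ 5.552, σ ≈ 0.906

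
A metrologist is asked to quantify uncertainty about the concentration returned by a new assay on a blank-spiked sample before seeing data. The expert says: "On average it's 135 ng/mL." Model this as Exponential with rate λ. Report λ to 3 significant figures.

Exponential mean = 1/λ, so λ = 1/135.0 = 0.00741.

λ ≈ 0.00741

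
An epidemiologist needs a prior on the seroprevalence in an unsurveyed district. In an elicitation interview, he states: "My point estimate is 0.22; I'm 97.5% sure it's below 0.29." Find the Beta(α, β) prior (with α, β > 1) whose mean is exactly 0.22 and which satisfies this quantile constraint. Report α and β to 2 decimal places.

α ≈ 32.50, β ≈ 115.21

With mean 0.22 fixed, write α = 0.22s, β = 0.78s where s = α+β.
Need P(θ < 0.29) = 0.975 under Beta(0.22s, 0.78s). Normal approximation: (q−m)/√(m(1−m)/s) ≈ z_{0.975} = 1.96, so s ≈ 0.22·0.78·(1.96)²/(0.29−0.22)² = 134.5.
At s = 134.5: P(θ<0.29) ≈ 0.970. Adjusting to match 0.975 gives s ≈ 147.71.
So α = 0.22·147.71 ≈ 32.50, β = 0.78·147.71 ≈ 115.21.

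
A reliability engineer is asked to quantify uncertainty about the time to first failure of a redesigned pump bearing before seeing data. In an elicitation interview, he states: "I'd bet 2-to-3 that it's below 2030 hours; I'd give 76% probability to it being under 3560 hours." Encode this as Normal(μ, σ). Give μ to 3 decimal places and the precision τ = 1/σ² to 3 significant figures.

The p-quantile of Normal(μ,σ) is μ + z_p·σ, with z_{0.4} = -0.2533 and z_{0.76} = 0.7063.
Eliminate σ: μ = (z₂·x₁ − z₁·x₂)/(z₂ − z₁) = (0.7063·2030 − (-0.2533)·3560)/0.9596 = 2433.919.
Then σ = (x₂ − x₁)/(z₂ − z₁) = (3560 − 2030)/0.9596 = 1594.332.
Precision τ = 1/σ² = 1/1594² = 3.93e-07.

μ = 2433.919, τ = 3.93e-07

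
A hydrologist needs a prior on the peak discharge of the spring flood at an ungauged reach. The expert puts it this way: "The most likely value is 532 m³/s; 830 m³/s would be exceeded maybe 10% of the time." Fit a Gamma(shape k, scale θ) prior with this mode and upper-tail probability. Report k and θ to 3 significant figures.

Gamma(k,θ) with k>1 has mode (k−1)θ, so θ = 532/(k−1).
Need P(X < 830) = 0.9 with θ tied to k this way. Start at k = 2, θ = 532: P(X<830) ≈ 0.462.
Too low — raise k to concentrate. Iterating converges to k ≈ 10.5.
Then θ = 532/(10.5−1) ≈ 56.2.

k ≈ 10.5, θ ≈ 56.2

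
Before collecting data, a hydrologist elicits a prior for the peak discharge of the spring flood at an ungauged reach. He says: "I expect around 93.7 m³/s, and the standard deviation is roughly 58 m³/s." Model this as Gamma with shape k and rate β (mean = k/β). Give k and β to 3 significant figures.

For Gamma(k, rate β): mean = k/β, variance = k/β², so CV = 1/√k.
CV = SD/mean = 58/93.7 = 0.619, hence k = 1/CV² = 2.61.
Then β = k/mean = 2.61/93.7 = 0.0279.

k ≈ 2.61, β ≈ 0.0279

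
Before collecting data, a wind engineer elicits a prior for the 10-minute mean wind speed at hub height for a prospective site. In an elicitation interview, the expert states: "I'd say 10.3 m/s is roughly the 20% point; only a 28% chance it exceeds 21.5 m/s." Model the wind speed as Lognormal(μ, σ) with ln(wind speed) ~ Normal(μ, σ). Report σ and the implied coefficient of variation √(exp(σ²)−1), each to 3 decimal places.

If T ~ Lognormal(μ,σ) then ln T ~ Normal(μ,σ), so the p-quantile of ln T is μ + z_p·σ.
ln(10.3) = 2.332 and ln(21.5) = 3.068; z_{0.2} = -0.8416, z_{0.72} = 0.5828.
σ = (3.068 − 2.332)/(0.5828 − (-0.8416)) = 0.517.
μ = 2.332 − (-0.8416)·0.517 = 2.767.
CV = √(exp(σ²)−1) = √(exp(0.2669)−1) = 0.553.

σ ≈ 0.517, CV ≈ 0.553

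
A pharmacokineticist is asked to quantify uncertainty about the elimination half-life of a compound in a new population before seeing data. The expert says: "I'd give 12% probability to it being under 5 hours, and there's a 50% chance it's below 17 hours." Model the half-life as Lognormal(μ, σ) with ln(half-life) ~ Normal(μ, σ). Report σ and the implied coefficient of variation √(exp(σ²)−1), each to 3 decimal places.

If T ~ Lognormal(μ,σ) then ln T ~ Normal(μ,σ), so the p-quantile of ln T is μ + z_p·σ.
ln(5) = 1.609 and ln(17) = 2.833; z_{0.12} = -1.175, z_{0.5} = 0.
σ = (2.833 − 1.609)/(0 − (-1.175)) = 1.042.
μ = 1.609 − (-1.175)·1.042 = 2.833.
CV = √(exp(σ²)−1) = √(exp(1.0848)−1) = 1.400.

σ ≈ 1.042, CV ≈ 1.400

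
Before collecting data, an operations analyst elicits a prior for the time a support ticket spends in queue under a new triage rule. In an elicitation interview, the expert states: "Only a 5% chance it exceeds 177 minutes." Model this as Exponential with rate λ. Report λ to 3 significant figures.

λ ≈ 0.0169

P(T > 177.0) = e^(−λ·177.0) = 0.05, so λ = −ln(0.05)/177.0 = 0.0169.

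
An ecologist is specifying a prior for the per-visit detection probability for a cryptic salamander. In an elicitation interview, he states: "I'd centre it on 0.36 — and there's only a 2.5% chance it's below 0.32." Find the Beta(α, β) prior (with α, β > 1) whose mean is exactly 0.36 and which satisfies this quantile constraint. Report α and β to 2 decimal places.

α ≈ 193.79, β ≈ 344.52

With mean 0.36 fixed, write α = 0.36s, β = 0.64s where s = α+β.
Need P(θ < 0.32) = 0.025 under Beta(0.36s, 0.64s). Normal approximation: (q−m)/√(m(1−m)/s) ≈ z_{0.025} = -1.96, so s ≈ 0.36·0.64·(-1.96)²/(0.32−0.36)² = 553.2.
At s = 553.2: P(θ<0.32) ≈ 0.023. Adjusting to match 0.025 gives s ≈ 538.31.
So α = 0.36·538.31 ≈ 193.79, β = 0.64·538.31 ≈ 344.52.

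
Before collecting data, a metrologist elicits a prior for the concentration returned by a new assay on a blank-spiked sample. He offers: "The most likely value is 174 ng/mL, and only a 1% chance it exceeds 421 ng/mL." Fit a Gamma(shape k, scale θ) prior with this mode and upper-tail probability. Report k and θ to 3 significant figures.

Gamma(k,θ) with k>1 has mode (k−1)θ, so θ = 174/(k−1).
Need P(X < 421) = 0.99 with θ tied to k this way. Start at k = 2, θ = 174: P(X<421) ≈ 0.696.
Too low — raise k to concentrate. Iterating converges to k ≈ 7.05.
Then θ = 174/(7.05−1) ≈ 28.7.

k ≈ 7.05, θ ≈ 28.7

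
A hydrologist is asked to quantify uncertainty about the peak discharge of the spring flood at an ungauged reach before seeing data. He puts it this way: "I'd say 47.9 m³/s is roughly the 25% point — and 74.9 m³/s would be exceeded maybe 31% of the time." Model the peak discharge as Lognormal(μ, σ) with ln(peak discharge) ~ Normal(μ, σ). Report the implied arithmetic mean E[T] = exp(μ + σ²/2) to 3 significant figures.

E[T] ≈ 66.7 m³/s

If T ~ Lognormal(μ,σ) then ln T ~ Normal(μ,σ), so the p-quantile of ln T is μ + z_p·σ.
ln(47.9) = 3.869 and ln(74.9) = 4.316; z_{0.25} = -0.6745, z_{0.69} = 0.4959.
σ = (4.316 − 3.869)/(0.4959 − (-0.6745)) = 0.382.
μ = 3.869 − (-0.6745)·0.382 = 4.127.
E[T] = exp(μ + σ²/2) = exp(4.127 + 0.0730) = 66.7 m³/s.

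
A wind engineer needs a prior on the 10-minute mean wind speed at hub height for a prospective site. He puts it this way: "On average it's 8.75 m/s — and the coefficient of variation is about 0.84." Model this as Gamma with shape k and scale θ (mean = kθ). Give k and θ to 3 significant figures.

For Gamma(k, scale θ): mean = kθ, variance = kθ², so CV = 1/√k.
CV = 0.84, hence k = 1/CV² = 1.42.
Then θ = mean/k = 8.75/1.42 = 6.17.

k ≈ 1.42, θ ≈ 6.17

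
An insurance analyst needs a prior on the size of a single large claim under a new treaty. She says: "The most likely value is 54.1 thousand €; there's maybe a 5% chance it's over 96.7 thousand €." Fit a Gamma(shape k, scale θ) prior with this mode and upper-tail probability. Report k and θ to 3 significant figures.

k ≈ 9.26, θ ≈ 6.55

Gamma(k,θ) with k>1 has mode (k−1)θ, so θ = 54.1/(k−1).
Need P(X < 96.7) = 0.95 with θ tied to k this way. Start at k = 2, θ = 54.1: P(X<96.7) ≈ 0.533.
Too low — raise k to concentrate. Iterating converges to k ≈ 9.26.
Then θ = 54.1/(9.26−1) ≈ 6.55.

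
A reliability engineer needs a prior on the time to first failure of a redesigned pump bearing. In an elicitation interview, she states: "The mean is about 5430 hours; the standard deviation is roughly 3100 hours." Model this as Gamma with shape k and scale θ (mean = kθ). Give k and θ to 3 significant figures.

k ≈ 3.07, θ ≈ 1770

For Gamma(k, scale θ): mean = kθ, variance = kθ², so CV = 1/√k.
CV = SD/mean = 3100/5430 = 0.5709, hence k = 1/CV² = 3.07.
Then θ = mean/k = 5430/3.07 = 1770.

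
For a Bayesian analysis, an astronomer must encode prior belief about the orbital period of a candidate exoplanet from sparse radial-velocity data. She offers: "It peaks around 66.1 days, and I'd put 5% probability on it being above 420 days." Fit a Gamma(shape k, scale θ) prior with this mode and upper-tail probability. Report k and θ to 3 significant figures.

Gamma(k,θ) with k>1 has mode (k−1)θ, so θ = 66.1/(k−1).
Need P(X < 420) = 0.95 with θ tied to k this way. Start at k = 2, θ = 66.1: P(X<420) ≈ 0.987.
Too high — lower k to spread out. Iterating converges to k ≈ 1.66.
Then θ = 66.1/(1.66−1) ≈ 101.

k ≈ 1.66, θ ≈ 101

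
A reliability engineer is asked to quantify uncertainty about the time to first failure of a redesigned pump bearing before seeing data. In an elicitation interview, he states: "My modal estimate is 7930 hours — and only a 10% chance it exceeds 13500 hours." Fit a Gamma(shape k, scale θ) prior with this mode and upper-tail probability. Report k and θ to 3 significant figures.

k ≈ 7.69, θ ≈ 1190

Gamma(k,θ) with k>1 has mode (k−1)θ, so θ = 7930/(k−1).
Need P(X < 13500) = 0.9 with θ tied to k this way. Start at k = 2, θ = 7930: P(X<13500) ≈ 0.507.
Too low — raise k to concentrate. Iterating converges to k ≈ 7.69.
Then θ = 7930/(7.69−1) ≈ 1190.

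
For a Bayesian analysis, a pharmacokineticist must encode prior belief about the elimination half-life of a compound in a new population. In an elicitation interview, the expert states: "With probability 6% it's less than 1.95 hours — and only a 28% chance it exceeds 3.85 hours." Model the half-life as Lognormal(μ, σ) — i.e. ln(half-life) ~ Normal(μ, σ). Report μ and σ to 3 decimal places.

If T ~ Lognormal(μ,σ) then ln T ~ Normal(μ,σ), so the p-quantile of ln T is μ + z_p·σ.
ln(1.95) = 0.6678 and ln(3.85) = 1.348; z_{0.06} = -1.555, z_{0.72} = 0.5828.
σ = (1.348 − 0.6678)/(0.5828 − (-1.555)) = 0.318.
μ = 0.6678 − (-1.555)·0.318 = 1.163.

μ ≈ 1.163, σ ≈ 0.318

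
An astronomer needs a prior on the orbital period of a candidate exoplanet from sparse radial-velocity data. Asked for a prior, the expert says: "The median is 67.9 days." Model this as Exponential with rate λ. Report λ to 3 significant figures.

Exponential median = ln 2 / λ, so λ = ln 2 / 67.9 = 0.0102.

λ ≈ 0.0102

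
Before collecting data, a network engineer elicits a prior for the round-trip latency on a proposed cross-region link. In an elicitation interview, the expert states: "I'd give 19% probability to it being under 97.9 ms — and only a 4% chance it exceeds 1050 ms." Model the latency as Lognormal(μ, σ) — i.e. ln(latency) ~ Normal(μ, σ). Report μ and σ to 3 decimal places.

μ ≈ 5.376, σ ≈ 0.903

If T ~ Lognormal(μ,σ) then ln T ~ Normal(μ,σ), so the p-quantile of ln T is μ + z_p·σ.
ln(97.9) = 4.584 and ln(1050) = 6.957; z_{0.19} = -0.8779, z_{0.96} = 1.751.
σ = (6.957 − 4.584)/(1.751 − (-0.8779)) = 0.903.
μ = 4.584 − (-0.8779)·0.903 = 5.376.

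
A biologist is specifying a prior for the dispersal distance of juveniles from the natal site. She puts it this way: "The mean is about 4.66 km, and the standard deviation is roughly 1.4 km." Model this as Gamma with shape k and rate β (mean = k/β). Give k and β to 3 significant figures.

k ≈ 11.1, β ≈ 2.38

For Gamma(k, rate β): mean = k/β, variance = k/β², so CV = 1/√k.
CV = SD/mean = 1.4/4.66 = 0.3004, hence k = 1/CV² = 11.1.
Then β = k/mean = 11.1/4.66 = 2.38.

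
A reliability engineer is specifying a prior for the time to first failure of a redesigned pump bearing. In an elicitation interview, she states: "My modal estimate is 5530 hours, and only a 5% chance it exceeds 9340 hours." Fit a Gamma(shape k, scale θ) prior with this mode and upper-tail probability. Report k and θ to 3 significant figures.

Gamma(k,θ) with k>1 has mode (k−1)θ, so θ = 5530/(k−1).
Need P(X < 9340) = 0.95 with θ tied to k this way. Start at k = 2, θ = 5530: P(X<9340) ≈ 0.503.
Too low — raise k to concentrate. Iterating converges to k ≈ 11.2.
Then θ = 5530/(11.2−1) ≈ 544.

k ≈ 11.2, θ ≈ 544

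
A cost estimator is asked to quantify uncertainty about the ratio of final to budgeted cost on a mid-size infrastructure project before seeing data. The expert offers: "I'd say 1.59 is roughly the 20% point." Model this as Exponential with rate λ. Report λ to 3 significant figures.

P(T < 1.59) = 1 − e^(−λ·1.59) = 0.2, so λ = −ln(1−0.2)/1.59 = −ln(0.8)/1.59 = 0.14.

λ ≈ 0.14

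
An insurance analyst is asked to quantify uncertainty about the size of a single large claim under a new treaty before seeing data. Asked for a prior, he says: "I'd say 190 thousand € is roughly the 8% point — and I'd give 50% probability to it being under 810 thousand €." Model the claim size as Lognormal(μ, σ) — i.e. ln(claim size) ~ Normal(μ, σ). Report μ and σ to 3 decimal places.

μ ≈ 6.697, σ ≈ 1.032

If T ~ Lognormal(μ,σ) then ln T ~ Normal(μ,σ), so the p-quantile of ln T is μ + z_p·σ.
ln(190) = 5.247 and ln(810) = 6.697; z_{0.08} = -1.405, z_{0.5} = 0.
σ = (6.697 − 5.247)/(0 − (-1.405)) = 1.032.
μ = 5.247 − (-1.405)·1.032 = 6.697.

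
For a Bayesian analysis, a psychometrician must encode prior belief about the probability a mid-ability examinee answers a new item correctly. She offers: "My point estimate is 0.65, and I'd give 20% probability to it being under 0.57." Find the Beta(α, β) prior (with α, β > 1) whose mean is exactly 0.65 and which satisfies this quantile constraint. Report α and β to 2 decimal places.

α ≈ 15.91, β ≈ 8.57

With mean 0.65 fixed, write α = 0.65s, β = 0.35s where s = α+β.
Need P(θ < 0.57) = 0.2 under Beta(0.65s, 0.35s). Normal approximation: (q−m)/√(m(1−m)/s) ≈ z_{0.2} = -0.842, so s ≈ 0.65·0.35·(-0.842)²/(0.57−0.65)² = 25.2.
At s = 25.2: P(θ<0.57) ≈ 0.197. Adjusting to match 0.2 gives s ≈ 24.48.
So α = 0.65·24.48 ≈ 15.91, β = 0.35·24.48 ≈ 8.57.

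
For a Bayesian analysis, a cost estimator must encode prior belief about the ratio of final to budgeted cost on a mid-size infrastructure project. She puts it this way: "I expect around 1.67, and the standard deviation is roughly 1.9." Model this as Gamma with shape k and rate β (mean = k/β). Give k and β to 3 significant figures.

k ≈ 0.773, β ≈ 0.463

For Gamma(k, rate β): mean = k/β, variance = k/β², so CV = 1/√k.
CV = SD/mean = 1.9/1.67 = 1.138, hence k = 1/CV² = 0.773.
Then β = k/mean = 0.773/1.67 = 0.463.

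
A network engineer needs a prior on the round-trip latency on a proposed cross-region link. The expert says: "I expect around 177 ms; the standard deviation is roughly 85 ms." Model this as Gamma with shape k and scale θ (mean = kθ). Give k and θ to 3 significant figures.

k ≈ 4.34, θ ≈ 40.8

For Gamma(k, scale θ): mean = kθ, variance = kθ², so CV = 1/√k.
CV = SD/mean = 85/177 = 0.4802, hence k = 1/CV² = 4.34.
Then θ = mean/k = 177/4.34 = 40.8.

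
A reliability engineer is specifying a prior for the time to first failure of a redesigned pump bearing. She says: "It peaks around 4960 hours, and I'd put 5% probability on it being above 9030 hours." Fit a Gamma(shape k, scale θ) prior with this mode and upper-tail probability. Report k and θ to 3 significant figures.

k ≈ 8.76, θ ≈ 639

Gamma(k,θ) with k>1 has mode (k−1)θ, so θ = 4960/(k−1).
Need P(X < 9030) = 0.95 with θ tied to k this way. Start at k = 2, θ = 4960: P(X<9030) ≈ 0.543.
Too low — raise k to concentrate. Iterating converges to k ≈ 8.76.
Then θ = 4960/(8.76−1) ≈ 639.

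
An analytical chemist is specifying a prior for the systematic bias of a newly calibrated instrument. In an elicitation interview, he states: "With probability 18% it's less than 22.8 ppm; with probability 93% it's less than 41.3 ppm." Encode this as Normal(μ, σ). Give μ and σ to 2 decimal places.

The p-quantile of Normal(μ,σ) is μ + z_p·σ, with z_{0.18} = -0.9154 and z_{0.93} = 1.476.
Eliminate σ: μ = (z₂·x₁ − z₁·x₂)/(z₂ − z₁) = (1.476·22.8 − (-0.9154)·41.3)/2.391 = 29.88.
Then σ = (x₂ − x₁)/(z₂ − z₁) = (41.3 − 22.8)/2.391 = 7.74.

μ = 29.88, σ = 7.74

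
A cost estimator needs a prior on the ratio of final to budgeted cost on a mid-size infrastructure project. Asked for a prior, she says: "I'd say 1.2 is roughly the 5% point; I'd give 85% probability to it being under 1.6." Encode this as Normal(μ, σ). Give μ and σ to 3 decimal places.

For Normal(μ,σ), the p-quantile is μ + z_p·σ. Here z_{0.05} = -1.645, z_{0.85} = 1.036.
So 1.2 = μ − 1.645σ and 1.6 = μ + 1.036σ.
Subtracting: σ = (1.6 − 1.2)/(1.036 − (-1.645)) = 0.149.
Then μ = 1.2 − (-1.645)·0.149 = 1.445.

μ = 1.445, σ = 0.149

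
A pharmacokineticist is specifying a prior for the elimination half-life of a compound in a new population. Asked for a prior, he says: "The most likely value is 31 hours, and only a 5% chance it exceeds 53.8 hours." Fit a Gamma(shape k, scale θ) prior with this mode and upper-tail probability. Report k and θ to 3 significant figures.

Gamma(k,θ) with k>1 has mode (k−1)θ, so θ = 31/(k−1).
Need P(X < 53.8) = 0.95 with θ tied to k this way. Start at k = 2, θ = 31: P(X<53.8) ≈ 0.518.
Too low — raise k to concentrate. Iterating converges to k ≈ 10.2.
Then θ = 31/(10.2−1) ≈ 3.38.

k ≈ 10.2, θ ≈ 3.38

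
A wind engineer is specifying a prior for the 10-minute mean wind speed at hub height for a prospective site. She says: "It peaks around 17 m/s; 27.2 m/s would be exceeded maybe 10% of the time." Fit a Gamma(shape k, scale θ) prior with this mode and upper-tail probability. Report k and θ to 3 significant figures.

Gamma(k,θ) with k>1 has mode (k−1)θ, so θ = 17/(k−1).
Need P(X < 27.2) = 0.9 with θ tied to k this way. Start at k = 2, θ = 17: P(X<27.2) ≈ 0.475.
Too low — raise k to concentrate. Iterating converges to k ≈ 9.5.
Then θ = 17/(9.5−1) ≈ 2.

k ≈ 9.5, θ ≈ 2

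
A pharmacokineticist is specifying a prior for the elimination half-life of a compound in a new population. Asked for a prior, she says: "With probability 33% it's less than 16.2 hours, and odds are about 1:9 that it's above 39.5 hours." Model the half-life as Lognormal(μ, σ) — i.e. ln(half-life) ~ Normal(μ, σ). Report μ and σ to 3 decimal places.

μ ≈ 3.013, σ ≈ 0.518

If T ~ Lognormal(μ,σ) then ln T ~ Normal(μ,σ), so the p-quantile of ln T is μ + z_p·σ.
ln(16.2) = 2.785 and ln(39.5) = 3.676; z_{0.33} = -0.4399, z_{0.9} = 1.282.
σ = (3.676 − 2.785)/(1.282 − (-0.4399)) = 0.518.
μ = 2.785 − (-0.4399)·0.518 = 3.013.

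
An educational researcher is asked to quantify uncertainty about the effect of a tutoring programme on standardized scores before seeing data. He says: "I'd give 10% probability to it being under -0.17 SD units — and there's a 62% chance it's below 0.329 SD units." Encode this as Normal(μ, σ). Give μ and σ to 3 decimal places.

The p-quantile of Normal(μ,σ) is μ + z_p·σ, with z_{0.1} = -1.282 and z_{0.62} = 0.3055.
Eliminate σ: μ = (z₂·x₁ − z₁·x₂)/(z₂ − z₁) = (0.3055·-0.17 − (-1.282)·0.329)/1.587 = 0.233.
Then σ = (x₂ − x₁)/(z₂ − z₁) = (0.329 − -0.17)/1.587 = 0.314.

μ = 0.233, σ = 0.314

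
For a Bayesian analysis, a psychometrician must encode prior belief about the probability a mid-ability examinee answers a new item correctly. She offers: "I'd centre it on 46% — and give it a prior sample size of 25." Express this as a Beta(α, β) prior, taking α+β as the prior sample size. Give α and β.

Under the effective-sample-size interpretation, Beta(α, β) has prior mean α/(α+β) and prior sample size α+β.
So α+β = 25 and α/(α+β) = 0.46, giving α = 0.46·25 = 11.5 and β = 25 − 11.5 = 13.5.

α = 11.5, β = 13.5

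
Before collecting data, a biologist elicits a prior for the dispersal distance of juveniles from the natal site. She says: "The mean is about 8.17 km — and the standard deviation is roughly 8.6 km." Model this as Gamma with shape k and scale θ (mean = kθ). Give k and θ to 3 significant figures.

k ≈ 0.903, θ ≈ 9.05

For Gamma(k, scale θ): mean = kθ, variance = kθ², so CV = 1/√k.
CV = SD/mean = 8.6/8.17 = 1.053, hence k = 1/CV² = 0.903.
Then θ = mean/k = 8.17/0.903 = 9.05.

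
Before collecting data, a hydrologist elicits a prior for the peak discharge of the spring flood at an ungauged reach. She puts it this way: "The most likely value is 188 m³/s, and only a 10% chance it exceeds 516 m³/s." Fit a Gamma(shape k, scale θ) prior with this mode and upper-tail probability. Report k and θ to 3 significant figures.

k ≈ 2.88, θ ≈ 100

Gamma(k,θ) with k>1 has mode (k−1)θ, so θ = 188/(k−1).
Need P(X < 516) = 0.9 with θ tied to k this way. Start at k = 2, θ = 188: P(X<516) ≈ 0.759.
Too low — raise k to concentrate. Iterating converges to k ≈ 2.88.
Then θ = 188/(2.88−1) ≈ 100.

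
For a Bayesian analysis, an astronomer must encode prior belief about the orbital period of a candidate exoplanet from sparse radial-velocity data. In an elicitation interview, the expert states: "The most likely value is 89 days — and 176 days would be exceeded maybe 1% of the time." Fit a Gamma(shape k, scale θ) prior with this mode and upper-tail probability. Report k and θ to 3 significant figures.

k ≈ 11.6, θ ≈ 8.41

Gamma(k,θ) with k>1 has mode (k−1)θ, so θ = 89/(k−1).
Need P(X < 176) = 0.99 with θ tied to k this way. Start at k = 2, θ = 89: P(X<176) ≈ 0.588.
Too low — raise k to concentrate. Iterating converges to k ≈ 11.6.
Then θ = 89/(11.6−1) ≈ 8.41.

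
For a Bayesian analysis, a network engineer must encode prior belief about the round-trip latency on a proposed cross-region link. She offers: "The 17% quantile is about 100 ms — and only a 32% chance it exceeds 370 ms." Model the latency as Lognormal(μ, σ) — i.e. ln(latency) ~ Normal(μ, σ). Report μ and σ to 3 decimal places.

μ ≈ 5.483, σ ≈ 0.920

If T ~ Lognormal(μ,σ) then ln T ~ Normal(μ,σ), so the p-quantile of ln T is μ + z_p·σ.
ln(100) = 4.605 and ln(370) = 5.914; z_{0.17} = -0.9542, z_{0.68} = 0.4677.
σ = (5.914 − 4.605)/(0.4677 − (-0.9542)) = 0.920.
μ = 4.605 − (-0.9542)·0.920 = 5.483.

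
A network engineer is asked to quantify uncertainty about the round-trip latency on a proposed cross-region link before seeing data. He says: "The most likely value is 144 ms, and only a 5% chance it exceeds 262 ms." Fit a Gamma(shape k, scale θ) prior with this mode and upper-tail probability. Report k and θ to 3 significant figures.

Gamma(k,θ) with k>1 has mode (k−1)θ, so θ = 144/(k−1).
Need P(X < 262) = 0.95 with θ tied to k this way. Start at k = 2, θ = 144: P(X<262) ≈ 0.543.
Too low — raise k to concentrate. Iterating converges to k ≈ 8.78.
Then θ = 144/(8.78−1) ≈ 18.5.

k ≈ 8.78, θ ≈ 18.5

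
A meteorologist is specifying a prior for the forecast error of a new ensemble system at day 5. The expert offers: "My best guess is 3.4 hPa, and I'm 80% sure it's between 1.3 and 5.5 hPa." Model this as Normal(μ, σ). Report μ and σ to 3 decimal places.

A symmetric 80% interval runs μ ± z·σ with z = 1.282.
Half-width = 2.1, so σ = 2.1/1.282 = 1.639.
μ is the stated best guess, 3.400.

μ = 3.400, σ = 1.639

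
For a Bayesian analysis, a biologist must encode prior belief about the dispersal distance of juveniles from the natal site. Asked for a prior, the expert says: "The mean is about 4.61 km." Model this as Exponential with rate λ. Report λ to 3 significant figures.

Exponential mean = 1/λ, so λ = 1/4.61 = 0.217.

λ ≈ 0.217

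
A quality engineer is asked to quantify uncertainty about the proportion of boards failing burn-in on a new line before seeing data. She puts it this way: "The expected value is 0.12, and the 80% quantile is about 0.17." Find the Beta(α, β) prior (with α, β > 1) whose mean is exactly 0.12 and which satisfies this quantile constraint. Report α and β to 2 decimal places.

α ≈ 3.00, β ≈ 21.97

With mean 0.12 fixed, write α = 0.12s, β = 0.88s where s = α+β.
Need P(θ < 0.17) = 0.8 under Beta(0.12s, 0.88s). Normal approximation: (q−m)/√(m(1−m)/s) ≈ z_{0.8} = 0.842, so s ≈ 0.12·0.88·(0.842)²/(0.17−0.12)² = 29.9.
At s = 29.9: P(θ<0.17) ≈ 0.815. Adjusting to match 0.8 gives s ≈ 24.96.
So α = 0.12·24.96 ≈ 3.00, β = 0.88·24.96 ≈ 21.97.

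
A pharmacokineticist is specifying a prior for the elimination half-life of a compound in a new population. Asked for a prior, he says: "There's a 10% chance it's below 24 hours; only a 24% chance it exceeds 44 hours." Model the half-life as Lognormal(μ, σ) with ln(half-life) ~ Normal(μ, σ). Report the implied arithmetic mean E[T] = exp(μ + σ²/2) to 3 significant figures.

If T ~ Lognormal(μ,σ) then ln T ~ Normal(μ,σ), so the p-quantile of ln T is μ + z_p·σ.
ln(24) = 3.178 and ln(44) = 3.784; z_{0.1} = -1.282, z_{0.76} = 0.7063.
σ = (3.784 − 3.178)/(0.7063 − (-1.282)) = 0.305.
μ = 3.178 − (-1.282)·0.305 = 3.569.
E[T] = exp(μ + σ²/2) = exp(3.569 + 0.0465) = 37.2 hours.

E[T] ≈ 37.2 hours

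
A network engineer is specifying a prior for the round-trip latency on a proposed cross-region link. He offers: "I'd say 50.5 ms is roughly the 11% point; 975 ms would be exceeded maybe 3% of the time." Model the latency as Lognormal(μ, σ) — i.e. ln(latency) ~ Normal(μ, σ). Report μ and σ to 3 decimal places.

If T ~ Lognormal(μ,σ) then ln T ~ Normal(μ,σ), so the p-quantile of ln T is μ + z_p·σ.
ln(50.5) = 3.922 and ln(975) = 6.882; z_{0.11} = -1.227, z_{0.97} = 1.881.
σ = (6.882 − 3.922)/(1.881 − (-1.227)) = 0.953.
μ = 3.922 − (-1.227)·0.953 = 5.091.

μ ≈ 5.091, σ ≈ 0.953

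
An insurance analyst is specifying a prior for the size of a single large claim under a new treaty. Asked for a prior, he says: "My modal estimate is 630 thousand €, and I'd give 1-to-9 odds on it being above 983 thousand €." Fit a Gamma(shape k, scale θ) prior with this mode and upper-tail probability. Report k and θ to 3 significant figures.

k ≈ 10.5, θ ≈ 66.6

Gamma(k,θ) with k>1 has mode (k−1)θ, so θ = 630/(k−1).
Need P(X < 983) = 0.9 with θ tied to k this way. Start at k = 2, θ = 630: P(X<983) ≈ 0.462.
Too low — raise k to concentrate. Iterating converges to k ≈ 10.5.
Then θ = 630/(10.5−1) ≈ 66.6.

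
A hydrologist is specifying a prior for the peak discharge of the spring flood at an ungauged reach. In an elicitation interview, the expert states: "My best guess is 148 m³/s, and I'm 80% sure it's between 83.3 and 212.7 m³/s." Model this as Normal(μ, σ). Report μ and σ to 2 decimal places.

μ = 148.00, σ = 50.49

A symmetric 80% interval runs μ ± z·σ with z = 1.282.
Half-width = 64.7, so σ = 64.7/1.282 = 50.49.
μ is the stated best guess, 148.00.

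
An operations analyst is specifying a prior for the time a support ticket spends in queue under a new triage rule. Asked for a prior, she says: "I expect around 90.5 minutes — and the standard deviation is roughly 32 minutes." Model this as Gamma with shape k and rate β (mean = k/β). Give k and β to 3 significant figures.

k ≈ 8, β ≈ 0.0884

For Gamma(k, rate β): mean = k/β, variance = k/β², so CV = 1/√k.
CV = SD/mean = 32/90.5 = 0.3536, hence k = 1/CV² = 8.
Then β = k/mean = 8/90.5 = 0.0884.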